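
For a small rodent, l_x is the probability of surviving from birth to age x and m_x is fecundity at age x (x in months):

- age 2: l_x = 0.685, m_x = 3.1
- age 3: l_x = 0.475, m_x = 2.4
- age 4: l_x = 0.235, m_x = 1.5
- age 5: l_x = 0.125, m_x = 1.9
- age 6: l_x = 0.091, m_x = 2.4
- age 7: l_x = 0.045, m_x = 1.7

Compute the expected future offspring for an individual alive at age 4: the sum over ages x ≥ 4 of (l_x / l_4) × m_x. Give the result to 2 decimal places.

3.77

l_4 = 0.235. Conditional survival from age 4 to x is l_x / l_4.
  x=4: (0.235/0.235) × 1.5 = 1.5000
  x=5: (0.125/0.235) × 1.9 = 1.0106
  x=6: (0.091/0.235) × 2.4 = 0.9294
  x=7: (0.045/0.235) × 1.7 = 0.3255
Sum = 1.5000 + 1.0106 + 0.9294 + 0.3255 = 3.7655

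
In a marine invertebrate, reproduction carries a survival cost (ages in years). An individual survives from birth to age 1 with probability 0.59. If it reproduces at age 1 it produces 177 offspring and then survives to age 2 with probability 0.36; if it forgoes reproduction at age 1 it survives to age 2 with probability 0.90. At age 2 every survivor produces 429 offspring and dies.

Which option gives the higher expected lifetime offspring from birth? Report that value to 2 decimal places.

breed at age 1: R₀ = 0.59 × (177 + 0.36 × 429) = 0.59 × 331.4400 = 195.5496
delay to age 2: R₀ = 0.59 × (0.90 × 429) = 0.59 × 386.1000 = 227.7990
Higher: delay to age 2 (227.7990).

227.80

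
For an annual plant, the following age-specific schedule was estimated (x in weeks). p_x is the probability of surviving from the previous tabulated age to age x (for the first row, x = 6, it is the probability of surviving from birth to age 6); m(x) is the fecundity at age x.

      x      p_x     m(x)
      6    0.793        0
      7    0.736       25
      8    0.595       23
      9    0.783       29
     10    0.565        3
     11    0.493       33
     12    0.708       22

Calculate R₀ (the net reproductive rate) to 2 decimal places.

Survivorship from birth: l_x = p_6·p_7·…·p_x.
  l_6 = 0.79300
  l_7 = 0.58365
  l_8 = 0.34727
  l_9 = 0.27191
  l_10 = 0.15363
  l_11 = 0.07574
  l_12 = 0.05362
R₀ = Σ l_x m(x):
  age 6: 0.79300 × 0 = 0.0000
  age 7: 0.58365 × 25 = 14.5913
  age 8: 0.34727 × 23 = 7.9872
  age 9: 0.27191 × 29 = 7.8854
  age 10: 0.15363 × 3 = 0.4609
  age 11: 0.07574 × 33 = 2.4994
  age 12: 0.05362 × 22 = 1.1796
R₀ = 0.0000 + 14.5913 + 7.9872 + 7.8854 + 0.4609 + 2.4994 + 1.1796 = 34.6038

34.60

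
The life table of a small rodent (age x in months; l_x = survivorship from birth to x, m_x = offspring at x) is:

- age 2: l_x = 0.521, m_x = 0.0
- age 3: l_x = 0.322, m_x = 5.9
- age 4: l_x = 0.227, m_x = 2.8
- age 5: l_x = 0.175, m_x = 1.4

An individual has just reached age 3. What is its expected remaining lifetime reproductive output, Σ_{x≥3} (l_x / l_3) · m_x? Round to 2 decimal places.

8.63

l_3 = 0.322. Conditional survival from age 3 to x is l_x / l_3.
  x=3: (0.322/0.322) × 5.9 = 5.9000
  x=4: (0.227/0.322) × 2.8 = 1.9739
  x=5: (0.175/0.322) × 1.4 = 0.7609
Sum = 5.9000 + 1.9739 + 0.7609 = 8.6348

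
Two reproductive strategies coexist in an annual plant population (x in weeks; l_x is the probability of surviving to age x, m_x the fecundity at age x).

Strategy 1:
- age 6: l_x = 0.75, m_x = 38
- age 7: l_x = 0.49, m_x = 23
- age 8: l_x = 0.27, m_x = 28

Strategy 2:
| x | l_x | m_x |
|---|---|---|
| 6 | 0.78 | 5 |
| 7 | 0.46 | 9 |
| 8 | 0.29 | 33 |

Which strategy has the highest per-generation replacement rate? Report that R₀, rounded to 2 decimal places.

Strategy 1: R₀ = 0.75×38 + 0.49×23 + 0.27×28 = 47.3300
Strategy 2: R₀ = 0.78×5 + 0.46×9 + 0.29×33 = 17.6100
Highest R₀: strategy 1 with 47.3300.

47.33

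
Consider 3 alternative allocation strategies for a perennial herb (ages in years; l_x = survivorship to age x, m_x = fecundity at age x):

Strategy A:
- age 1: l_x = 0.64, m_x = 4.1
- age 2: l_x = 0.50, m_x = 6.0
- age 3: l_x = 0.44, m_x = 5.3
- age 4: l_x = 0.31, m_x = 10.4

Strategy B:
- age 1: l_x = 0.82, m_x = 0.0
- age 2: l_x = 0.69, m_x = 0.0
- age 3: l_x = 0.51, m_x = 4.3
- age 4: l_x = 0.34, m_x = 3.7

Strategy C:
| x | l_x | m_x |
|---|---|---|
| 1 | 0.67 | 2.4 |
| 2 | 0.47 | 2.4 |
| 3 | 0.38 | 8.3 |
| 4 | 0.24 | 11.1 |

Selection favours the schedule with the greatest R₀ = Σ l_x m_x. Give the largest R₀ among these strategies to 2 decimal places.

11.18

Strategy A: R₀ = 0.64×4.1 + 0.50×6.0 + 0.44×5.3 + 0.31×10.4 = 11.1800
Strategy B: R₀ = 0.82×0.0 + 0.69×0.0 + 0.51×4.3 + 0.34×3.7 = 3.4510
Strategy C: R₀ = 0.67×2.4 + 0.47×2.4 + 0.38×8.3 + 0.24×11.1 = 8.5540
Highest R₀: strategy A with 11.1800.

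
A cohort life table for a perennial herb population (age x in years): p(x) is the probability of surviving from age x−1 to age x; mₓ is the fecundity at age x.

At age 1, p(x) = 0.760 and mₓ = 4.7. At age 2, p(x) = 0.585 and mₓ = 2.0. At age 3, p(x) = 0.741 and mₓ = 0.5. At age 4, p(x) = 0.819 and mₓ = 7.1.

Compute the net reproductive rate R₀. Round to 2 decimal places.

Survivorship from birth: l_x = p_1·p_2·…·p_x.
  l_1 = 0.76000
  l_2 = 0.44460
  l_3 = 0.32945
  l_4 = 0.26982
R₀ = Σ l_x mₓ:
  age 1: 0.76000 × 4.7 = 3.5720
  age 2: 0.44460 × 2.0 = 0.8892
  age 3: 0.32945 × 0.5 = 0.1647
  age 4: 0.26982 × 7.1 = 1.9157
R₀ = 3.5720 + 0.8892 + 0.1647 + 1.9157 = 6.5416

6.54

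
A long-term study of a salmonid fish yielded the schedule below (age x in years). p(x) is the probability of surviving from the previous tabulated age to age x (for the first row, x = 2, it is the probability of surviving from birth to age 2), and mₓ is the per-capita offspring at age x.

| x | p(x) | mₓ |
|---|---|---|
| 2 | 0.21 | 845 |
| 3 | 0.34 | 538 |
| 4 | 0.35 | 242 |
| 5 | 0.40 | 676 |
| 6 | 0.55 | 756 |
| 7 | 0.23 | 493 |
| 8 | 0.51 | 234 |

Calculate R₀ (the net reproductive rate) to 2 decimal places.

233.60

Survivorship from birth: l_x = p_2·p_3·…·p_x.
  l_2 = 0.21000
  l_3 = 0.07140
  l_4 = 0.02499
  l_5 = 0.01000
  l_6 = 0.00550
  l_7 = 0.00126
  l_8 = 0.00064
R₀ = Σ l_x mₓ:
  age 2: 0.21000 × 845 = 177.4500
  age 3: 0.07140 × 538 = 38.4132
  age 4: 0.02499 × 242 = 6.0476
  age 5: 0.01000 × 676 = 6.7600
  age 6: 0.00550 × 756 = 4.1580
  age 7: 0.00126 × 493 = 0.6212
  age 8: 0.00064 × 234 = 0.1498
R₀ = 177.4500 + 38.4132 + 6.0476 + 6.7600 + 4.1580 + 0.6212 + 0.1498 = 233.5997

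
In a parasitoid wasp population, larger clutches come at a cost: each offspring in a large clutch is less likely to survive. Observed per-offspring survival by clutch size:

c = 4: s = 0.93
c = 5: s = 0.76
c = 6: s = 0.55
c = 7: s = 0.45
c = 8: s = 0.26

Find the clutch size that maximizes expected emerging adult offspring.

5

Expected emerging adult offspring = c × s(c):
  c=4: 4 × 0.93 = 3.720
  c=5: 5 × 0.76 = 3.800
  c=6: 6 × 0.55 = 3.300
  c=7: 7 × 0.45 = 3.150
  c=8: 8 × 0.26 = 2.080
Maximum at c = 5 (3.800 emerging adult offspring).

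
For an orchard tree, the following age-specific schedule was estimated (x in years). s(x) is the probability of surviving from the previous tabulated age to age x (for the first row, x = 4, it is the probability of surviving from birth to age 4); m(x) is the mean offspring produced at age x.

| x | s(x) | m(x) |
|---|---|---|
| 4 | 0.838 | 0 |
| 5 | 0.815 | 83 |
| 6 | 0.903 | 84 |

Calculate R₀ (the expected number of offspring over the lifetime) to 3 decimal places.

Survivorship from birth: l_x = s_4·s_5·…·s_x.
  l_4 = 0.83800
  l_5 = 0.68297
  l_6 = 0.61672
R₀ = Σ l_x m(x):
  age 4: 0.83800 × 0 = 0.0000
  age 5: 0.68297 × 83 = 56.6865
  age 6: 0.61672 × 84 = 51.8045
R₀ = 0.0000 + 56.6865 + 51.8045 = 108.4910

108.491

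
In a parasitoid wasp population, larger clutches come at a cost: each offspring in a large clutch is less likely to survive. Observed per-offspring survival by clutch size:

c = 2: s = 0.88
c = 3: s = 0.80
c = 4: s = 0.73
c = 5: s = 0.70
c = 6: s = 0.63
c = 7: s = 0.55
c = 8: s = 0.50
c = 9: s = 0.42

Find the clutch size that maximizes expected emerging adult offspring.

8

Expected emerging adult offspring = c × s(c):
  c=2: 2 × 0.88 = 1.760
  c=3: 3 × 0.80 = 2.400
  c=4: 4 × 0.73 = 2.920
  c=5: 5 × 0.70 = 3.500
  c=6: 6 × 0.63 = 3.780
  c=7: 7 × 0.55 = 3.850
  c=8: 8 × 0.50 = 4.000
  c=9: 9 × 0.42 = 3.780
Maximum at c = 8 (4.000 emerging adult offspring).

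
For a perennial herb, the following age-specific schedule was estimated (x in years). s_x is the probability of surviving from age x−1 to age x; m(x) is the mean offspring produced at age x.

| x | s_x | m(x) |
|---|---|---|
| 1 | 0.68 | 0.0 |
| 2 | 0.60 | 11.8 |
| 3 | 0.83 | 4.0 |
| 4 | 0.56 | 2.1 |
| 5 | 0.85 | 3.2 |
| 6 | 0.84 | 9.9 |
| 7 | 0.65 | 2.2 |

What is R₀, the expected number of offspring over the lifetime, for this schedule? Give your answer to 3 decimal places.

Survivorship from birth: l_x = s_1·s_2·…·s_x.
  l_1 = 0.68000
  l_2 = 0.40800
  l_3 = 0.33864
  l_4 = 0.18964
  l_5 = 0.16119
  l_6 = 0.13540
  l_7 = 0.08801
R₀ = Σ l_x m(x):
  age 1: 0.68000 × 0.0 = 0.0000
  age 2: 0.40800 × 11.8 = 4.8144
  age 3: 0.33864 × 4.0 = 1.3546
  age 4: 0.18964 × 2.1 = 0.3982
  age 5: 0.16119 × 3.2 = 0.5158
  age 6: 0.13540 × 9.9 = 1.3405
  age 7: 0.08801 × 2.2 = 0.1936
R₀ = 0.0000 + 4.8144 + 1.3546 + 0.3982 + 0.5158 + 1.3405 + 0.1936 = 8.6171

8.617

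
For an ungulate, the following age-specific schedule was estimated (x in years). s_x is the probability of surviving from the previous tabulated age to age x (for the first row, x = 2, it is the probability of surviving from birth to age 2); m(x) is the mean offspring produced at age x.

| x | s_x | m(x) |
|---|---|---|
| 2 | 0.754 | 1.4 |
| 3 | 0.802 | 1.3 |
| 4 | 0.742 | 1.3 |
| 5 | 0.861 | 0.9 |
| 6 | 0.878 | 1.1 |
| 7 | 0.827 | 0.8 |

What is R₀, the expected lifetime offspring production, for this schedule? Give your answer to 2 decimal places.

Survivorship from birth: l_x = s_2·s_3·…·s_x.
  l_2 = 0.75400
  l_3 = 0.60471
  l_4 = 0.44869
  l_5 = 0.38632
  l_6 = 0.33919
  l_7 = 0.28051
R₀ = Σ l_x m(x):
  age 2: 0.75400 × 1.4 = 1.0556
  age 3: 0.60471 × 1.3 = 0.7861
  age 4: 0.44869 × 1.3 = 0.5833
  age 5: 0.38632 × 0.9 = 0.3477
  age 6: 0.33919 × 1.1 = 0.3731
  age 7: 0.28051 × 0.8 = 0.2244
R₀ = 1.0556 + 0.7861 + 0.5833 + 0.3477 + 0.3731 + 0.2244 = 3.3702

3.37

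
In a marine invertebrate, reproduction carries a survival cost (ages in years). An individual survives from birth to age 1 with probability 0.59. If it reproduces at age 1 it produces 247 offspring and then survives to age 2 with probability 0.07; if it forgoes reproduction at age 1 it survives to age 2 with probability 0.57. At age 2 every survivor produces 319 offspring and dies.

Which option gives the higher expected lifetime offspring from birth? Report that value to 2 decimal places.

158.90

breed at age 1: R₀ = 0.59 × (247 + 0.07 × 319) = 0.59 × 269.3300 = 158.9047
delay to age 2: R₀ = 0.59 × (0.57 × 319) = 0.59 × 181.8300 = 107.2797
Higher: breed at age 1 (158.9047).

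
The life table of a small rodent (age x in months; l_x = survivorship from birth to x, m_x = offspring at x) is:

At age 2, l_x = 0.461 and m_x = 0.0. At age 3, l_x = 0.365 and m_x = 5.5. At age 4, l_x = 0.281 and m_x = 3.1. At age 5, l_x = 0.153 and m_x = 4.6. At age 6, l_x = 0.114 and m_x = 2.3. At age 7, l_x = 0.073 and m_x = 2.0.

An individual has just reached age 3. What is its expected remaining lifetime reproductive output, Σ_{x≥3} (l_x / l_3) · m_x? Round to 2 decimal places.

10.93

l_3 = 0.365. Conditional survival from age 3 to x is l_x / l_3.
  x=3: (0.365/0.365) × 5.5 = 5.5000
  x=4: (0.281/0.365) × 3.1 = 2.3866
  x=5: (0.153/0.365) × 4.6 = 1.9282
  x=6: (0.114/0.365) × 2.3 = 0.7184
  x=7: (0.073/0.365) × 2.0 = 0.4000
Sum = 5.5000 + 2.3866 + 1.9282 + 0.7184 + 0.4000 = 10.9332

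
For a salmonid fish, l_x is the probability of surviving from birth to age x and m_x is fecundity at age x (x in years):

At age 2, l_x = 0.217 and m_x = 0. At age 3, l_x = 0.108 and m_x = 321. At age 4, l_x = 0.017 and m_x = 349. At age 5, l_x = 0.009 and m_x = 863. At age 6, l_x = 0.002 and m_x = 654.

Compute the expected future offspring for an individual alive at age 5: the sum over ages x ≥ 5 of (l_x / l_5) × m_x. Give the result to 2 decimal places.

l_5 = 0.009. Conditional survival from age 5 to x is l_x / l_5.
  x=5: (0.009/0.009) × 863 = 863.0000
  x=6: (0.002/0.009) × 654 = 145.3333
Sum = 863.0000 + 145.3333 = 1008.3333

1008.33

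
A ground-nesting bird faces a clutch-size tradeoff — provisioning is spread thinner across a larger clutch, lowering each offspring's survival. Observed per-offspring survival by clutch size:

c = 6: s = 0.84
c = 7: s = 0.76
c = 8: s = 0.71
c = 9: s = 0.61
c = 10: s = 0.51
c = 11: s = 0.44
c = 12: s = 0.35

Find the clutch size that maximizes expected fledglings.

8

Expected fledglings = c × s(c):
  c=6: 6 × 0.84 = 5.040
  c=7: 7 × 0.76 = 5.320
  c=8: 8 × 0.71 = 5.680
  c=9: 9 × 0.61 = 5.490
  c=10: 10 × 0.51 = 5.100
  c=11: 11 × 0.44 = 4.840
  c=12: 12 × 0.35 = 4.200
Maximum at c = 8 (5.680 fledglings).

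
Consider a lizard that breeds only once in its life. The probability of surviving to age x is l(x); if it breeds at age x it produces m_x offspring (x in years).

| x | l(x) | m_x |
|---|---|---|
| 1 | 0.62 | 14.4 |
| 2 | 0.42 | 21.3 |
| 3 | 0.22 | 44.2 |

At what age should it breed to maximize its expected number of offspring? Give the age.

3

Expected offspring if breeding at age x = l(x) × m_x:
  age 1: 0.62 × 14.4 = 8.928
  age 2: 0.42 × 21.3 = 8.946
  age 3: 0.22 × 44.2 = 9.724
Maximum at age 3 (9.724).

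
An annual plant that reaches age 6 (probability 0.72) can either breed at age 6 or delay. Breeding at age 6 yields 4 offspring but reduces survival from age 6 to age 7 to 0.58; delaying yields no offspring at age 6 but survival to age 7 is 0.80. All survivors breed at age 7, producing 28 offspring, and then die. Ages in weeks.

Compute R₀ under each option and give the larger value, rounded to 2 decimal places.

breed at age 6: R₀ = 0.72 × (4 + 0.58 × 28) = 0.72 × 20.2400 = 14.5728
delay to age 7: R₀ = 0.72 × (0.80 × 28) = 0.72 × 22.4000 = 16.1280
Higher: delay to age 7 (16.1280).

16.13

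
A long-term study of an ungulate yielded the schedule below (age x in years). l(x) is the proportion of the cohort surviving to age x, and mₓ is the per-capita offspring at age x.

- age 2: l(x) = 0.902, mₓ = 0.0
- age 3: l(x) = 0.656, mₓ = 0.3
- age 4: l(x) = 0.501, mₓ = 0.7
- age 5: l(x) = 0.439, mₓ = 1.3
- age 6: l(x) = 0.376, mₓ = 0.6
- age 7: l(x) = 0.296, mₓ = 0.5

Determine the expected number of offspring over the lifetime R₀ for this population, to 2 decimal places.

R₀ = Σ l(x) mₓ:
  age 2: 0.902 × 0.0 = 0.0000
  age 3: 0.656 × 0.3 = 0.1968
  age 4: 0.501 × 0.7 = 0.3507
  age 5: 0.439 × 1.3 = 0.5707
  age 6: 0.376 × 0.6 = 0.2256
  age 7: 0.296 × 0.5 = 0.1480
R₀ = 0.0000 + 0.1968 + 0.3507 + 0.5707 + 0.2256 + 0.1480 = 1.4918

1.49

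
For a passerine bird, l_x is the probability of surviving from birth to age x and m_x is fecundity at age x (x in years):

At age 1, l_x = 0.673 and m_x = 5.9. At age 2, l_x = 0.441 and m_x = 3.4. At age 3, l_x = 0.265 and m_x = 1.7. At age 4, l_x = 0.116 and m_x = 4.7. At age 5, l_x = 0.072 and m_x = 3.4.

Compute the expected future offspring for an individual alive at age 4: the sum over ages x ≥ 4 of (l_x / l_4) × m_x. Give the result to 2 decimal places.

6.81

l_4 = 0.116. Conditional survival from age 4 to x is l_x / l_4.
  x=4: (0.116/0.116) × 4.7 = 4.7000
  x=5: (0.072/0.116) × 3.4 = 2.1103
Sum = 4.7000 + 2.1103 = 6.8103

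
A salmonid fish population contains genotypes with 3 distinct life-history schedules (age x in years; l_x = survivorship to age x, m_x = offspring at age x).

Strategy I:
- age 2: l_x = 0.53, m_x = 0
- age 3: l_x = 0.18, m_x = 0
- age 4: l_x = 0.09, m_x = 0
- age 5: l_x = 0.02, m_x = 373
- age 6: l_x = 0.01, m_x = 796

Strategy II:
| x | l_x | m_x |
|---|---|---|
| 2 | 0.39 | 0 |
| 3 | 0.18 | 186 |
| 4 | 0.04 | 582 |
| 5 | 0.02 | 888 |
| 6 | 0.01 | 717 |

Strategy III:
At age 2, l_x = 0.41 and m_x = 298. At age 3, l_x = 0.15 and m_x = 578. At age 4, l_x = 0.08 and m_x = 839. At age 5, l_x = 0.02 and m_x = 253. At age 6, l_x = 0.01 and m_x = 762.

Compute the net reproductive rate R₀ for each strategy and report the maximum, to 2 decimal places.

288.68

Strategy I: R₀ = 0.53×0 + 0.18×0 + 0.09×0 + 0.02×373 + 0.01×796 = 15.4200
Strategy II: R₀ = 0.39×0 + 0.18×186 + 0.04×582 + 0.02×888 + 0.01×717 = 81.6900
Strategy III: R₀ = 0.41×298 + 0.15×578 + 0.08×839 + 0.02×253 + 0.01×762 = 288.6800
Highest R₀: strategy III with 288.6800.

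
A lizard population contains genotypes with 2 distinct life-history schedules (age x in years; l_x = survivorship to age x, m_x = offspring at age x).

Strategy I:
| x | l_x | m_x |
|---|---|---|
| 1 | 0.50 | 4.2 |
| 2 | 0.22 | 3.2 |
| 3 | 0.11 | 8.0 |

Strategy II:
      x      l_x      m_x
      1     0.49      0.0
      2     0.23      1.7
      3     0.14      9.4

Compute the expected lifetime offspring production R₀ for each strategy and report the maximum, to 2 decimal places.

Strategy I: R₀ = 0.50×4.2 + 0.22×3.2 + 0.11×8.0 = 3.6840
Strategy II: R₀ = 0.49×0.0 + 0.23×1.7 + 0.14×9.4 = 1.7070
Highest R₀: strategy I with 3.6840.

3.68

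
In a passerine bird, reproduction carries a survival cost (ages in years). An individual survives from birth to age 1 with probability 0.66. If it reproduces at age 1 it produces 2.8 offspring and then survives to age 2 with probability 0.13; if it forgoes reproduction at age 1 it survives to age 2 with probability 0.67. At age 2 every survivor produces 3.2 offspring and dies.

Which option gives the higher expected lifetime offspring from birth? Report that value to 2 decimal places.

2.12

breed at age 1: R₀ = 0.66 × (2.8 + 0.13 × 3.2) = 0.66 × 3.2160 = 2.1226
delay to age 2: R₀ = 0.66 × (0.67 × 3.2) = 0.66 × 2.1440 = 1.4150
Higher: breed at age 1 (2.1226).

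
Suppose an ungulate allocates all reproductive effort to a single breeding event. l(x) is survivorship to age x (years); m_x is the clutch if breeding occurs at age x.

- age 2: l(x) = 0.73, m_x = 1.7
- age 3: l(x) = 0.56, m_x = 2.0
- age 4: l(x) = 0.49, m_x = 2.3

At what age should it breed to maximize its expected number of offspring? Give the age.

Expected offspring if breeding at age x = l(x) × m_x:
  age 2: 0.73 × 1.7 = 1.241
  age 3: 0.56 × 2.0 = 1.120
  age 4: 0.49 × 2.3 = 1.127
Maximum at age 2 (1.241).

2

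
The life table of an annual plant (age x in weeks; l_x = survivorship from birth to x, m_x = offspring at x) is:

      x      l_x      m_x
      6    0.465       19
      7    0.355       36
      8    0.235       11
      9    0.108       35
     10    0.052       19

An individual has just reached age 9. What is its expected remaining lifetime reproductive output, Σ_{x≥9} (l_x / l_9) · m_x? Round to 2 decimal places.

44.15

l_9 = 0.108. Conditional survival from age 9 to x is l_x / l_9.
  x=9: (0.108/0.108) × 35 = 35.0000
  x=10: (0.052/0.108) × 19 = 9.1481
Sum = 35.0000 + 9.1481 = 44.1481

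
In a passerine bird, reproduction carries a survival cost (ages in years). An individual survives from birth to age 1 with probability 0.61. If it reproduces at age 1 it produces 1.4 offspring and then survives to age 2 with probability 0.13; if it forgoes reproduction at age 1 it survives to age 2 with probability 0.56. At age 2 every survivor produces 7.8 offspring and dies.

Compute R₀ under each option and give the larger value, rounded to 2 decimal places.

breed at age 1: R₀ = 0.61 × (1.4 + 0.13 × 7.8) = 0.61 × 2.4140 = 1.4725
delay to age 2: R₀ = 0.61 × (0.56 × 7.8) = 0.61 × 4.3680 = 2.6645
Higher: delay to age 2 (2.6645).

2.66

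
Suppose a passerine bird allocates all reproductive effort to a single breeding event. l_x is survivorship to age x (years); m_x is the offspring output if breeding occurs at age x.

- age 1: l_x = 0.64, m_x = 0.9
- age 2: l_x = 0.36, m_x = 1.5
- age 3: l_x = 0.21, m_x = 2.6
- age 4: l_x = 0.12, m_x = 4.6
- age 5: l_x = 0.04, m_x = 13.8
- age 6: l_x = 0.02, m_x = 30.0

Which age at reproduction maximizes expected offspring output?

6

Expected offspring if breeding at age x = l_x × m_x:
  age 1: 0.64 × 0.9 = 0.576
  age 2: 0.36 × 1.5 = 0.540
  age 3: 0.21 × 2.6 = 0.546
  age 4: 0.12 × 4.6 = 0.552
  age 5: 0.04 × 13.8 = 0.552
  age 6: 0.02 × 30.0 = 0.600
Maximum at age 6 (0.600).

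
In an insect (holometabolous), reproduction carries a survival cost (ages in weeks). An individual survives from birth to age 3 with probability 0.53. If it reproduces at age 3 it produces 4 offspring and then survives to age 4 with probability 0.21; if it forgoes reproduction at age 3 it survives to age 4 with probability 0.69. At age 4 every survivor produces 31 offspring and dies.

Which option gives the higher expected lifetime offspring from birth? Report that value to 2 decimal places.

breed at age 3: R₀ = 0.53 × (4 + 0.21 × 31) = 0.53 × 10.5100 = 5.5703
delay to age 4: R₀ = 0.53 × (0.69 × 31) = 0.53 × 21.3900 = 11.3367
Higher: delay to age 4 (11.3367).

11.34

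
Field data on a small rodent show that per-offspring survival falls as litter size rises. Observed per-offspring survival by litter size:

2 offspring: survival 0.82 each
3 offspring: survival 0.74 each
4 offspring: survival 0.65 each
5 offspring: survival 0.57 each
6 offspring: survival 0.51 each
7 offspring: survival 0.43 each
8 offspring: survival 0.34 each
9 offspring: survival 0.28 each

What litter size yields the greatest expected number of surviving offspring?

Expected surviving offspring = c × s(c):
  c=2: 2 × 0.82 = 1.640
  c=3: 3 × 0.74 = 2.220
  c=4: 4 × 0.65 = 2.600
  c=5: 5 × 0.57 = 2.850
  c=6: 6 × 0.51 = 3.060
  c=7: 7 × 0.43 = 3.010
  c=8: 8 × 0.34 = 2.720
  c=9: 9 × 0.28 = 2.520
Maximum at c = 6 (3.060 surviving offspring).

6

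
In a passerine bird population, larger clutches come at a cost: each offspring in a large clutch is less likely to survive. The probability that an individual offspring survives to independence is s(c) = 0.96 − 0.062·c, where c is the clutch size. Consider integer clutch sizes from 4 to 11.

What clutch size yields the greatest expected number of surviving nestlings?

8

Expected surviving nestlings = c × s(c):
  c=4: 4 × 0.712 = 2.848
  c=5: 5 × 0.650 = 3.250
  c=6: 6 × 0.588 = 3.528
  c=7: 7 × 0.526 = 3.682
  c=8: 8 × 0.464 = 3.712
  c=9: 9 × 0.402 = 3.618
  c=10: 10 × 0.340 = 3.400
  c=11: 11 × 0.278 = 3.058
Maximum at c = 8 (3.712 surviving nestlings).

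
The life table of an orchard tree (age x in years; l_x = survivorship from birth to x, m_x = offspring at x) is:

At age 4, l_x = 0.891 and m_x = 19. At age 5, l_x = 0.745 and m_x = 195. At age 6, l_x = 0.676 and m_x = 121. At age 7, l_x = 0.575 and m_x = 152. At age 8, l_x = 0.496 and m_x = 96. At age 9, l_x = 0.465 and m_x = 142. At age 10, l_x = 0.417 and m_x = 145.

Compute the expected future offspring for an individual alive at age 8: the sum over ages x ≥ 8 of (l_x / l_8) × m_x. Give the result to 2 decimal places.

351.03

l_8 = 0.496. Conditional survival from age 8 to x is l_x / l_8.
  x=8: (0.496/0.496) × 96 = 96.0000
  x=9: (0.465/0.496) × 142 = 133.1250
  x=10: (0.417/0.496) × 145 = 121.9052
Sum = 96.0000 + 133.1250 + 121.9052 = 351.0302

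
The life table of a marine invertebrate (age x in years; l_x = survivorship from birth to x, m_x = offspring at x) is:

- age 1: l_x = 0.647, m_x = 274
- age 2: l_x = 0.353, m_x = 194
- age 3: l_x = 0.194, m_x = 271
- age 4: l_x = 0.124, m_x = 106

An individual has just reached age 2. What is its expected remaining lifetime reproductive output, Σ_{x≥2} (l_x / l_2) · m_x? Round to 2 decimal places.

380.17

l_2 = 0.353. Conditional survival from age 2 to x is l_x / l_2.
  x=2: (0.353/0.353) × 194 = 194.0000
  x=3: (0.194/0.353) × 271 = 148.9348
  x=4: (0.124/0.353) × 106 = 37.2351
Sum = 194.0000 + 148.9348 + 37.2351 = 380.1700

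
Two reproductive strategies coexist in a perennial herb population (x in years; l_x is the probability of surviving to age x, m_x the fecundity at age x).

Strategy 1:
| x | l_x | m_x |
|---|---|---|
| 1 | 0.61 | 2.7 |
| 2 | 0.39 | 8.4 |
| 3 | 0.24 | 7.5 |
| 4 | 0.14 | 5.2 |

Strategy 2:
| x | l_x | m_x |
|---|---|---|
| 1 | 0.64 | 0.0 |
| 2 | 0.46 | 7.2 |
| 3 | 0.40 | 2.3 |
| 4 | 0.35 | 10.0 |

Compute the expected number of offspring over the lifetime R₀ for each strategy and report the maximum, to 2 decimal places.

7.73

Strategy 1: R₀ = 0.61×2.7 + 0.39×8.4 + 0.24×7.5 + 0.14×5.2 = 7.4510
Strategy 2: R₀ = 0.64×0.0 + 0.46×7.2 + 0.40×2.3 + 0.35×10.0 = 7.7320
Highest R₀: strategy 2 with 7.7320.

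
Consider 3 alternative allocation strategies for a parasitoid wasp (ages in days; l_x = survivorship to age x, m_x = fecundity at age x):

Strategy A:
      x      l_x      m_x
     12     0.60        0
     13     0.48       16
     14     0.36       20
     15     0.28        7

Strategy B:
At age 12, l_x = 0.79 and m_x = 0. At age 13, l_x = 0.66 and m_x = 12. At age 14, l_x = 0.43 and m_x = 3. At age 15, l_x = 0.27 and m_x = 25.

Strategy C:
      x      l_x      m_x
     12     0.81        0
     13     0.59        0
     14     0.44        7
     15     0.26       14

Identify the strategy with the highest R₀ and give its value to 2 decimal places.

Strategy A: R₀ = 0.60×0 + 0.48×16 + 0.36×20 + 0.28×7 = 16.8400
Strategy B: R₀ = 0.79×0 + 0.66×12 + 0.43×3 + 0.27×25 = 15.9600
Strategy C: R₀ = 0.81×0 + 0.59×0 + 0.44×7 + 0.26×14 = 6.7200
Highest R₀: strategy A with 16.8400.

16.84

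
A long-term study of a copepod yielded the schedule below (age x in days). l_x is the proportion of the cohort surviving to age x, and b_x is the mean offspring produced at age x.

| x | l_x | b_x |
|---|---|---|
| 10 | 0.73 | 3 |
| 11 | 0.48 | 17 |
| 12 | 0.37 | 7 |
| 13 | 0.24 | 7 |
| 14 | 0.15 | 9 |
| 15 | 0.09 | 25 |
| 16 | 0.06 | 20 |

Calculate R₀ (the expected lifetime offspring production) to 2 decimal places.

R₀ = Σ l_x b_x:
  age 10: 0.73 × 3 = 2.1900
  age 11: 0.48 × 17 = 8.1600
  age 12: 0.37 × 7 = 2.5900
  age 13: 0.24 × 7 = 1.6800
  age 14: 0.15 × 9 = 1.3500
  age 15: 0.09 × 25 = 2.2500
  age 16: 0.06 × 20 = 1.2000
R₀ = 2.1900 + 8.1600 + 2.5900 + 1.6800 + 1.3500 + 2.2500 + 1.2000 = 19.4200

19.42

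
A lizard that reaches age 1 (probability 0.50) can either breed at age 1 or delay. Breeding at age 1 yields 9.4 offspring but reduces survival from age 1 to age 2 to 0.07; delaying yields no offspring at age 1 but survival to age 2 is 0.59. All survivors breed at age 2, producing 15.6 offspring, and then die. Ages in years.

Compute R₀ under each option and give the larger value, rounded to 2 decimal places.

5.25

breed at age 1: R₀ = 0.50 × (9.4 + 0.07 × 15.6) = 0.50 × 10.4920 = 5.2460
delay to age 2: R₀ = 0.50 × (0.59 × 15.6) = 0.50 × 9.2040 = 4.6020
Higher: breed at age 1 (5.2460).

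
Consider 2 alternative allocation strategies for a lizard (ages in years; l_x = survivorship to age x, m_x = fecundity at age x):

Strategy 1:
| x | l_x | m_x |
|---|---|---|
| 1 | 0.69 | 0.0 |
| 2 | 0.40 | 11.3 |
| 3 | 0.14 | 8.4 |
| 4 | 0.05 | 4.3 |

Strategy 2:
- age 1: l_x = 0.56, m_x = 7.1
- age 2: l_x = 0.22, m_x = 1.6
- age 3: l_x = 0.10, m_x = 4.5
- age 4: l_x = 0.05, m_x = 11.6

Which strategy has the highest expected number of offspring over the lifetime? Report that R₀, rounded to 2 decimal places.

5.91

Strategy 1: R₀ = 0.69×0.0 + 0.40×11.3 + 0.14×8.4 + 0.05×4.3 = 5.9110
Strategy 2: R₀ = 0.56×7.1 + 0.22×1.6 + 0.10×4.5 + 0.05×11.6 = 5.3580
Highest R₀: strategy 1 with 5.9110.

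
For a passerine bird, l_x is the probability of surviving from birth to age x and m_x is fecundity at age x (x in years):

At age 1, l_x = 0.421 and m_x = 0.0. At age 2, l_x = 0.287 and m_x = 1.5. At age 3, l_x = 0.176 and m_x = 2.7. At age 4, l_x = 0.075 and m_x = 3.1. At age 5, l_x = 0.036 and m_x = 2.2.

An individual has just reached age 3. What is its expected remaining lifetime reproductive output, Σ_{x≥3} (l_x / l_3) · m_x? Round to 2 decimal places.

4.47

l_3 = 0.176. Conditional survival from age 3 to x is l_x / l_3.
  x=3: (0.176/0.176) × 2.7 = 2.7000
  x=4: (0.075/0.176) × 3.1 = 1.3210
  x=5: (0.036/0.176) × 2.2 = 0.4500
Sum = 2.7000 + 1.3210 + 0.4500 = 4.4710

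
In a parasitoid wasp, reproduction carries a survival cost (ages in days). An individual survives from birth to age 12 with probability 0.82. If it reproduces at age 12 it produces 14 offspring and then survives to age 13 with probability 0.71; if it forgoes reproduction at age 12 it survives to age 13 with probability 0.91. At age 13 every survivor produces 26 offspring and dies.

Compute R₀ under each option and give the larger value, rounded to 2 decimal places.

breed at age 12: R₀ = 0.82 × (14 + 0.71 × 26) = 0.82 × 32.4600 = 26.6172
delay to age 13: R₀ = 0.82 × (0.91 × 26) = 0.82 × 23.6600 = 19.4012
Higher: breed at age 12 (26.6172).

26.62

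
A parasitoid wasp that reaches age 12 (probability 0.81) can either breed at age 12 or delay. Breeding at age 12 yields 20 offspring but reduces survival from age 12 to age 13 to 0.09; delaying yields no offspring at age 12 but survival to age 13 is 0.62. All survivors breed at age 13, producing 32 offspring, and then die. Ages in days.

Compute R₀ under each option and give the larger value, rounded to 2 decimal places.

18.53

breed at age 12: R₀ = 0.81 × (20 + 0.09 × 32) = 0.81 × 22.8800 = 18.5328
delay to age 13: R₀ = 0.81 × (0.62 × 32) = 0.81 × 19.8400 = 16.0704
Higher: breed at age 12 (18.5328).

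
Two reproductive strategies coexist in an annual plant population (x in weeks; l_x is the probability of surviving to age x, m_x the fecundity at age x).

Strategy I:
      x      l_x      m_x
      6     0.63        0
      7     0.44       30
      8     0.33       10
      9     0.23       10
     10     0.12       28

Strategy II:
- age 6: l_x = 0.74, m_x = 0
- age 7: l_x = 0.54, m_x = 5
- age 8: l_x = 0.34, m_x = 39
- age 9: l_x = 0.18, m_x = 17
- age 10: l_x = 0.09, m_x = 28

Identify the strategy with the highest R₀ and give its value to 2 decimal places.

Strategy I: R₀ = 0.63×0 + 0.44×30 + 0.33×10 + 0.23×10 + 0.12×28 = 22.1600
Strategy II: R₀ = 0.74×0 + 0.54×5 + 0.34×39 + 0.18×17 + 0.09×28 = 21.5400
Highest R₀: strategy I with 22.1600.

22.16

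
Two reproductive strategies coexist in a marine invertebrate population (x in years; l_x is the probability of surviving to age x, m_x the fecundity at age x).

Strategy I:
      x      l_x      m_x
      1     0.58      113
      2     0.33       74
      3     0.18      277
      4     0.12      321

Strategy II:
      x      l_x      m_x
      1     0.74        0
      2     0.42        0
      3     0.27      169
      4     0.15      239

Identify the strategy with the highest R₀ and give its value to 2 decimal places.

178.34

Strategy I: R₀ = 0.58×113 + 0.33×74 + 0.18×277 + 0.12×321 = 178.3400
Strategy II: R₀ = 0.74×0 + 0.42×0 + 0.27×169 + 0.15×239 = 81.4800
Highest R₀: strategy I with 178.3400.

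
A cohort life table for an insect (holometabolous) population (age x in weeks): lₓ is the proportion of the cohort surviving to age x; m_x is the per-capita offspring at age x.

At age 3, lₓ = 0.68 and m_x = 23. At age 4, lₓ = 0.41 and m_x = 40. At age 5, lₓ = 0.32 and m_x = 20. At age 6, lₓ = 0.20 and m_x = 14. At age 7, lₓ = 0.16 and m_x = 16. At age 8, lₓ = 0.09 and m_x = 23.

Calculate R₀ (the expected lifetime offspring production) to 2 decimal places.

45.87

R₀ = Σ lₓ m_x:
  age 3: 0.68 × 23 = 15.6400
  age 4: 0.41 × 40 = 16.4000
  age 5: 0.32 × 20 = 6.4000
  age 6: 0.20 × 14 = 2.8000
  age 7: 0.16 × 16 = 2.5600
  age 8: 0.09 × 23 = 2.0700
R₀ = 15.6400 + 16.4000 + 6.4000 + 2.8000 + 2.5600 + 2.0700 = 45.8700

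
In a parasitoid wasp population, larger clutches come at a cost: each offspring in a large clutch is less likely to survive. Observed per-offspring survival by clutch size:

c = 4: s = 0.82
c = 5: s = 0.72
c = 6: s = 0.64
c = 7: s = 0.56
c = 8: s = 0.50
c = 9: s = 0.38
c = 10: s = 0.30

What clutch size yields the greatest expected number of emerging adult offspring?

8

Expected emerging adult offspring = c × s(c):
  c=4: 4 × 0.82 = 3.280
  c=5: 5 × 0.72 = 3.600
  c=6: 6 × 0.64 = 3.840
  c=7: 7 × 0.56 = 3.920
  c=8: 8 × 0.50 = 4.000
  c=9: 9 × 0.38 = 3.420
  c=10: 10 × 0.30 = 3.000
Maximum at c = 8 (4.000 emerging adult offspring).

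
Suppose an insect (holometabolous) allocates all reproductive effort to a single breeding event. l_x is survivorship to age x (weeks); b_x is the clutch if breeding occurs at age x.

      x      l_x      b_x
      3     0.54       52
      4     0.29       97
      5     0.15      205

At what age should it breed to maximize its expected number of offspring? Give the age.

5

Expected offspring if breeding at age x = l_x × b_x:
  age 3: 0.54 × 52 = 28.080
  age 4: 0.29 × 97 = 28.130
  age 5: 0.15 × 205 = 30.750
Maximum at age 5 (30.750).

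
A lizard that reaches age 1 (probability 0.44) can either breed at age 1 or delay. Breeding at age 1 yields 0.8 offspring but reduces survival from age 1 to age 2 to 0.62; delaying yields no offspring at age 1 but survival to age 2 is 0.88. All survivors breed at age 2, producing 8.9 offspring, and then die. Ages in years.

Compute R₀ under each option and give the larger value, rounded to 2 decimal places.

3.45

breed at age 1: R₀ = 0.44 × (0.8 + 0.62 × 8.9) = 0.44 × 6.3180 = 2.7799
delay to age 2: R₀ = 0.44 × (0.88 × 8.9) = 0.44 × 7.8320 = 3.4461
Higher: delay to age 2 (3.4461).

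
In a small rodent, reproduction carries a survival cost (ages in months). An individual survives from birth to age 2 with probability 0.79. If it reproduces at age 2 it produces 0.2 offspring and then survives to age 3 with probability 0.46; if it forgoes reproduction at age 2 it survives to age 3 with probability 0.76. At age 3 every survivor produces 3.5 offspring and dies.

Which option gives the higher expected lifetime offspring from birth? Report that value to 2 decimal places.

breed at age 2: R₀ = 0.79 × (0.2 + 0.46 × 3.5) = 0.79 × 1.8100 = 1.4299
delay to age 3: R₀ = 0.79 × (0.76 × 3.5) = 0.79 × 2.6600 = 2.1014
Higher: delay to age 3 (2.1014).

2.10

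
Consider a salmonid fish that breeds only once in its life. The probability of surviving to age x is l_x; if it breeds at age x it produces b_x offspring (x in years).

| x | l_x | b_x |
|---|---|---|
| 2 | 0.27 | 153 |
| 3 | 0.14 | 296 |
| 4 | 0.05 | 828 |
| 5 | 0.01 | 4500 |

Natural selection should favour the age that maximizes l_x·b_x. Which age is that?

5

Expected offspring if breeding at age x = l_x × b_x:
  age 2: 0.27 × 153 = 41.310
  age 3: 0.14 × 296 = 41.440
  age 4: 0.05 × 828 = 41.400
  age 5: 0.01 × 4500 = 45.000
Maximum at age 5 (45.000).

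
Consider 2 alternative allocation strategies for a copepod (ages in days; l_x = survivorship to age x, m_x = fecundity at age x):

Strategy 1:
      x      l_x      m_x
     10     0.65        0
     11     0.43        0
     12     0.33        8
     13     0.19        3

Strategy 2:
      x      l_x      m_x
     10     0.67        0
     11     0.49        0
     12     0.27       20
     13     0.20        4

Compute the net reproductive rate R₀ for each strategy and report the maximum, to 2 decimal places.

6.20

Strategy 1: R₀ = 0.65×0 + 0.43×0 + 0.33×8 + 0.19×3 = 3.2100
Strategy 2: R₀ = 0.67×0 + 0.49×0 + 0.27×20 + 0.20×4 = 6.2000
Highest R₀: strategy 2 with 6.2000.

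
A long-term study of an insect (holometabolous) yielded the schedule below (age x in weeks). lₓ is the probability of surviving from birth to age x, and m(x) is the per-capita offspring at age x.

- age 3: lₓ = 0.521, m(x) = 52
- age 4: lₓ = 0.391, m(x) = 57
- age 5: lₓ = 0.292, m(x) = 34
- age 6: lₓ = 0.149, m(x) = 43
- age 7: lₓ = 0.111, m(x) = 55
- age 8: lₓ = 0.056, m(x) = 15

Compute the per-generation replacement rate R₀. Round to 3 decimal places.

72.659

R₀ = Σ lₓ m(x):
  age 3: 0.521 × 52 = 27.0920
  age 4: 0.391 × 57 = 22.2870
  age 5: 0.292 × 34 = 9.9280
  age 6: 0.149 × 43 = 6.4070
  age 7: 0.111 × 55 = 6.1050
  age 8: 0.056 × 15 = 0.8400
R₀ = 27.0920 + 22.2870 + 9.9280 + 6.4070 + 6.1050 + 0.8400 = 72.6590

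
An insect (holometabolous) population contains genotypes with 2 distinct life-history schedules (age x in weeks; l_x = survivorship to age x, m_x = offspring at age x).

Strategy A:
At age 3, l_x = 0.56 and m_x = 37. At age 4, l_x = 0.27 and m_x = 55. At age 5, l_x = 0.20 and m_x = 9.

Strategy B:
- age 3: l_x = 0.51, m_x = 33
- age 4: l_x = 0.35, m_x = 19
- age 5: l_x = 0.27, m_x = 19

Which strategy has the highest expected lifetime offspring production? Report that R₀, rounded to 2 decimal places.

37.37

Strategy A: R₀ = 0.56×37 + 0.27×55 + 0.20×9 = 37.3700
Strategy B: R₀ = 0.51×33 + 0.35×19 + 0.27×19 = 28.6100
Highest R₀: strategy A with 37.3700.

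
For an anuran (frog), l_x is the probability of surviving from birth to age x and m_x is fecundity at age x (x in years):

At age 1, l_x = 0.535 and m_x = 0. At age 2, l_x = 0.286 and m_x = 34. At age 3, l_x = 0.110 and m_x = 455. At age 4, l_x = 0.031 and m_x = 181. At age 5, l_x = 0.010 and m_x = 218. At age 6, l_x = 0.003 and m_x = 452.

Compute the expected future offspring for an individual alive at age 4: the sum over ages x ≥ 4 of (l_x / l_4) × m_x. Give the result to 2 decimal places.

l_4 = 0.031. Conditional survival from age 4 to x is l_x / l_4.
  x=4: (0.031/0.031) × 181 = 181.0000
  x=5: (0.010/0.031) × 218 = 70.3226
  x=6: (0.003/0.031) × 452 = 43.7419
Sum = 181.0000 + 70.3226 + 43.7419 = 295.0645

295.06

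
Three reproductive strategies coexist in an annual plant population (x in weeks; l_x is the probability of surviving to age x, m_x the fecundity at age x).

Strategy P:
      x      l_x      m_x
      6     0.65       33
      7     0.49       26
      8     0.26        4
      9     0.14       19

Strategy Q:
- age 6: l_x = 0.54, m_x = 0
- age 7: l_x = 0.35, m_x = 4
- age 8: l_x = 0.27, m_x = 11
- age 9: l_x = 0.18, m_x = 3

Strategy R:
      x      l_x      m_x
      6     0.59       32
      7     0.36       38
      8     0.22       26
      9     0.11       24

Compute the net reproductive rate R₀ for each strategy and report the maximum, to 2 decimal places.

40.92

Strategy P: R₀ = 0.65×33 + 0.49×26 + 0.26×4 + 0.14×19 = 37.8900
Strategy Q: R₀ = 0.54×0 + 0.35×4 + 0.27×11 + 0.18×3 = 4.9100
Strategy R: R₀ = 0.59×32 + 0.36×38 + 0.22×26 + 0.11×24 = 40.9200
Highest R₀: strategy R with 40.9200.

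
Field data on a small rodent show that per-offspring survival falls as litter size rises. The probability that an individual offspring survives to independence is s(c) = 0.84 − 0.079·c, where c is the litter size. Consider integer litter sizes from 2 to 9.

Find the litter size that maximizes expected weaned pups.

Expected weaned pups = c × s(c):
  c=2: 2 × 0.682 = 1.364
  c=3: 3 × 0.603 = 1.809
  c=4: 4 × 0.524 = 2.096
  c=5: 5 × 0.445 = 2.225
  c=6: 6 × 0.366 = 2.196
  c=7: 7 × 0.287 = 2.009
  c=8: 8 × 0.208 = 1.664
  c=9: 9 × 0.129 = 1.161
Maximum at c = 5 (2.225 weaned pups).

5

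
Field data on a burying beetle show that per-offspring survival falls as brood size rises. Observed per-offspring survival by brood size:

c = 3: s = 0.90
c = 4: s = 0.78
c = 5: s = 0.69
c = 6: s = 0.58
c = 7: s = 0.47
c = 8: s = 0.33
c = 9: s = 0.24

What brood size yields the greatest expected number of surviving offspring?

6

Expected surviving offspring = c × s(c):
  c=3: 3 × 0.90 = 2.700
  c=4: 4 × 0.78 = 3.120
  c=5: 5 × 0.69 = 3.450
  c=6: 6 × 0.58 = 3.480
  c=7: 7 × 0.47 = 3.290
  c=8: 8 × 0.33 = 2.640
  c=9: 9 × 0.24 = 2.160
Maximum at c = 6 (3.480 surviving offspring).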